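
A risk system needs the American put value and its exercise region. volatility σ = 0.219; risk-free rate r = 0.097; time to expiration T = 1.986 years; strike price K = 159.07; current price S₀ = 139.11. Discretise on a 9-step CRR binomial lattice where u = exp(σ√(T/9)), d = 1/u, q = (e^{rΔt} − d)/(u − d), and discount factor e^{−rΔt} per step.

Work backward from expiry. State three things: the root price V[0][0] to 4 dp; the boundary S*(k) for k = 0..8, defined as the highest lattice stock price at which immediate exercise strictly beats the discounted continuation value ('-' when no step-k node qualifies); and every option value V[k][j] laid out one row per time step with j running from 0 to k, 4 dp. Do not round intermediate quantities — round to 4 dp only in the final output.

price = 20.5583
boundary = - 125.5105 113.2405 125.5105 139.1100 125.5105 139.1100 125.5105 139.1100
tree:
20.5583
33.5595 11.8834
45.8295 20.2541 6.2475
56.9000 33.5595 11.3467 2.7773
66.8882 45.8295 19.9600 5.5146 0.8929
75.9000 56.9000 33.5595 10.6722 1.9746 0.1406
84.0308 66.8882 45.8295 19.9600 4.3250 0.3413 0.0000
91.3667 75.9000 56.9000 33.5595 9.3610 0.8288 0.0000 0.0000
97.9854 84.0308 66.8882 45.8295 19.9600 2.0125 0.0000 0.0000 0.0000
103.9571 91.3667 75.9000 56.9000 33.5595 4.8869 0.0000 0.0000 0.0000 0.0000

Δt=0.22067  u=1.10835  d=0.90224  q=0.57927  discount=0.97882
step 9 (expiry): payoffs max(K−S,0) = 103.9571 91.3667 75.9000 56.9000 33.5595 4.8869 0.0000 0.0000 0.0000 0.0000
step 8: (k=8,j=0): S=61.0846, (K−S)⁺=97.9854, hold=94.6167 ⇒ V=97.9854 exercise | (k=8,j=1): S=75.0392, (K−S)⁺=84.0308, hold=80.6621 ⇒ V=84.0308 exercise | (k=8,j=2): S=92.1818, (K−S)⁺=66.8882, hold=63.5196 ⇒ V=66.8882 exercise | (k=8,j=3): S=113.2405, (K−S)⁺=45.8295, hold=42.4609 ⇒ V=45.8295 exercise | (k=8,j=4): S=139.1100, (K−S)⁺=19.9600, hold=16.5913 ⇒ V=19.9600 exercise | (k=8,j=5): S=170.8893, (K−S)⁺=0.0000, hold=2.0125 ⇒ V=2.0125 continue | (k=8,j=6): S=209.9286, (K−S)⁺=0.0000, hold=0.0000 ⇒ V=0.0000 continue | (k=8,j=7): S=257.8863, (K−S)⁺=0.0000, hold=0.0000 ⇒ V=0.0000 continue | (k=8,j=8): S=316.7998, (K−S)⁺=0.0000, hold=0.0000 ⇒ V=0.0000 continue  boundary S*=139.1100
step 7: (k=7,j=0): S=67.7033, (K−S)⁺=91.3667, hold=87.9980 ⇒ V=91.3667 exercise | (k=7,j=1): S=83.1700, (K−S)⁺=75.9000, hold=72.5313 ⇒ V=75.9000 exercise | (k=7,j=2): S=102.1700, (K−S)⁺=56.9000, hold=53.5313 ⇒ V=56.9000 exercise | (k=7,j=3): S=125.5105, (K−S)⁺=33.5595, hold=30.1908 ⇒ V=33.5595 exercise | (k=7,j=4): S=154.1831, (K−S)⁺=4.8869, hold=9.3610 ⇒ V=9.3610 continue | (k=7,j=5): S=189.4058, (K−S)⁺=0.0000, hold=0.8288 ⇒ V=0.8288 continue | (k=7,j=6): S=232.6751, (K−S)⁺=0.0000, hold=0.0000 ⇒ V=0.0000 continue | (k=7,j=7): S=285.8292, (K−S)⁺=0.0000, hold=0.0000 ⇒ V=0.0000 continue  boundary S*=125.5105
step 6: (k=6,j=0): S=75.0392, (K−S)⁺=84.0308, hold=80.6621 ⇒ V=84.0308 exercise | (k=6,j=1): S=92.1818, (K−S)⁺=66.8882, hold=63.5196 ⇒ V=66.8882 exercise | (k=6,j=2): S=113.2405, (K−S)⁺=45.8295, hold=42.4609 ⇒ V=45.8295 exercise | (k=6,j=3): S=139.1100, (K−S)⁺=19.9600, hold=19.1282 ⇒ V=19.9600 exercise | (k=6,j=4): S=170.8893, (K−S)⁺=0.0000, hold=4.3250 ⇒ V=4.3250 continue | (k=6,j=5): S=209.9286, (K−S)⁺=0.0000, hold=0.3413 ⇒ V=0.3413 continue | (k=6,j=6): S=257.8863, (K−S)⁺=0.0000, hold=0.0000 ⇒ V=0.0000 continue  boundary S*=139.1100
step 5: (k=5,j=0): S=83.1700, (K−S)⁺=75.9000, hold=72.5313 ⇒ V=75.9000 exercise | (k=5,j=1): S=102.1700, (K−S)⁺=56.9000, hold=53.5313 ⇒ V=56.9000 exercise | (k=5,j=2): S=125.5105, (K−S)⁺=33.5595, hold=30.1908 ⇒ V=33.5595 exercise | (k=5,j=3): S=154.1831, (K−S)⁺=4.8869, hold=10.6722 ⇒ V=10.6722 continue | (k=5,j=4): S=189.4058, (K−S)⁺=0.0000, hold=1.9746 ⇒ V=1.9746 continue | (k=5,j=5): S=232.6751, (K−S)⁺=0.0000, hold=0.1406 ⇒ V=0.1406 continue  boundary S*=125.5105
step 4: (k=4,j=0): S=92.1818, (K−S)⁺=66.8882, hold=63.5196 ⇒ V=66.8882 exercise | (k=4,j=1): S=113.2405, (K−S)⁺=45.8295, hold=42.4609 ⇒ V=45.8295 exercise | (k=4,j=2): S=139.1100, (K−S)⁺=19.9600, hold=19.8716 ⇒ V=19.9600 exercise | (k=4,j=3): S=170.8893, (K−S)⁺=0.0000, hold=5.5146 ⇒ V=5.5146 continue | (k=4,j=4): S=209.9286, (K−S)⁺=0.0000, hold=0.8929 ⇒ V=0.8929 continue  boundary S*=139.1100
step 3: (k=3,j=0): S=102.1700, (K−S)⁺=56.9000, hold=53.5313 ⇒ V=56.9000 exercise | (k=3,j=1): S=125.5105, (K−S)⁺=33.5595, hold=30.1908 ⇒ V=33.5595 exercise | (k=3,j=2): S=154.1831, (K−S)⁺=4.8869, hold=11.3467 ⇒ V=11.3467 continue | (k=3,j=3): S=189.4058, (K−S)⁺=0.0000, hold=2.7773 ⇒ V=2.7773 continue  boundary S*=125.5105
step 2: (k=2,j=0): S=113.2405, (K−S)⁺=45.8295, hold=42.4609 ⇒ V=45.8295 exercise | (k=2,j=1): S=139.1100, (K−S)⁺=19.9600, hold=20.2541 ⇒ V=20.2541 continue | (k=2,j=2): S=170.8893, (K−S)⁺=0.0000, hold=6.2475 ⇒ V=6.2475 continue  boundary S*=113.2405
step 1: (k=1,j=0): S=125.5105, (K−S)⁺=33.5595, hold=30.3576 ⇒ V=33.5595 exercise | (k=1,j=1): S=154.1831, (K−S)⁺=4.8869, hold=11.8834 ⇒ V=11.8834 continue  boundary S*=125.5105
step 0: (k=0,j=0): S=139.1100, (K−S)⁺=19.9600, hold=20.5583 ⇒ V=20.5583 continue  boundary S*=-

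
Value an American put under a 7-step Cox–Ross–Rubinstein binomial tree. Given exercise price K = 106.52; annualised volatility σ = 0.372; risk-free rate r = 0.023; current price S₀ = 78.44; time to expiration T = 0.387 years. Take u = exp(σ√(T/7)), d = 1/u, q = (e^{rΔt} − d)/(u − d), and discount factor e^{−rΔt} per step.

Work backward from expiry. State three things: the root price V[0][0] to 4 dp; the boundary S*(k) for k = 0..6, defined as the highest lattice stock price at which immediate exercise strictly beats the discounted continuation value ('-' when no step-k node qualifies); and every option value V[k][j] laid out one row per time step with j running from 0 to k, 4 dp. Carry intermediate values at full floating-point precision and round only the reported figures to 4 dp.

Δt=0.05529  u=1.09141  d=0.91625  q=0.48541  discount=0.99873
step 7 (expiry): payoffs max(K−S,0) = 63.9965 55.8672 46.1839 34.6495 20.9100 4.5439 0.0000 0.0000
step 6: (k=6,j=0): S=46.4105, (K−S)⁺=60.1095, hold=59.9741 ⇒ V=60.1095 exercise | (k=6,j=1): S=55.2828, (K−S)⁺=51.2372, hold=51.1018 ⇒ V=51.2372 exercise | (k=6,j=2): S=65.8512, (K−S)⁺=40.6688, hold=40.5334 ⇒ V=40.6688 exercise | (k=6,j=3): S=78.4400, (K−S)⁺=28.0800, hold=27.9446 ⇒ V=28.0800 exercise | (k=6,j=4): S=93.4354, (K−S)⁺=13.0846, hold=12.9493 ⇒ V=13.0846 exercise | (k=6,j=5): S=111.2974, (K−S)⁺=0.0000, hold=2.3353 ⇒ V=2.3353 continue | (k=6,j=6): S=132.5742, (K−S)⁺=0.0000, hold=0.0000 ⇒ V=0.0000 continue  boundary S*=93.4354
step 5: (k=5,j=0): S=50.6528, (K−S)⁺=55.8672, hold=55.7319 ⇒ V=55.8672 exercise | (k=5,j=1): S=60.3361, (K−S)⁺=46.1839, hold=46.0486 ⇒ V=46.1839 exercise | (k=5,j=2): S=71.8705, (K−S)⁺=34.6495, hold=34.5141 ⇒ V=34.6495 exercise | (k=5,j=3): S=85.6100, (K−S)⁺=20.9100, hold=20.7746 ⇒ V=20.9100 exercise | (k=5,j=4): S=101.9761, (K−S)⁺=4.5439, hold=7.8568 ⇒ V=7.8568 continue | (k=5,j=5): S=121.4708, (K−S)⁺=0.0000, hold=1.2002 ⇒ V=1.2002 continue  boundary S*=85.6100
step 4: (k=4,j=0): S=55.2828, (K−S)⁺=51.2372, hold=51.1018 ⇒ V=51.2372 exercise | (k=4,j=1): S=65.8512, (K−S)⁺=40.6688, hold=40.5334 ⇒ V=40.6688 exercise | (k=4,j=2): S=78.4400, (K−S)⁺=28.0800, hold=27.9446 ⇒ V=28.0800 exercise | (k=4,j=3): S=93.4354, (K−S)⁺=13.0846, hold=14.5553 ⇒ V=14.5553 continue | (k=4,j=4): S=111.2974, (K−S)⁺=0.0000, hold=4.6197 ⇒ V=4.6197 continue  boundary S*=78.4400
step 3: (k=3,j=0): S=60.3361, (K−S)⁺=46.1839, hold=46.0486 ⇒ V=46.1839 exercise | (k=3,j=1): S=71.8705, (K−S)⁺=34.6495, hold=34.5141 ⇒ V=34.6495 exercise | (k=3,j=2): S=85.6100, (K−S)⁺=20.9100, hold=21.4876 ⇒ V=21.4876 continue | (k=3,j=3): S=101.9761, (K−S)⁺=4.5439, hold=9.7201 ⇒ V=9.7201 continue  boundary S*=71.8705
step 2: (k=2,j=0): S=65.8512, (K−S)⁺=40.6688, hold=40.5334 ⇒ V=40.6688 exercise | (k=2,j=1): S=78.4400, (K−S)⁺=28.0800, hold=28.2247 ⇒ V=28.2247 continue | (k=2,j=2): S=93.4354, (K−S)⁺=13.0846, hold=15.7555 ⇒ V=15.7555 continue  boundary S*=65.8512
step 1: (k=1,j=0): S=71.8705, (K−S)⁺=34.6495, hold=34.5843 ⇒ V=34.6495 exercise | (k=1,j=1): S=85.6100, (K−S)⁺=20.9100, hold=22.1438 ⇒ V=22.1438 continue  boundary S*=71.8705
step 0: (k=0,j=0): S=78.4400, (K−S)⁺=28.0800, hold=28.5428 ⇒ V=28.5428 continue  boundary S*=-

price = 28.5428
boundary = - 71.8705 65.8512 71.8705 78.4400 85.6100 93.4354
tree:
28.5428
34.6495 22.1438
40.6688 28.2247 15.7555
46.1839 34.6495 21.4876 9.7201
51.2372 40.6688 28.0800 14.5553 4.6197
55.8672 46.1839 34.6495 20.9100 7.8568 1.2002
60.1095 51.2372 40.6688 28.0800 13.0846 2.3353 0.0000
63.9965 55.8672 46.1839 34.6495 20.9100 4.5439 0.0000 0.0000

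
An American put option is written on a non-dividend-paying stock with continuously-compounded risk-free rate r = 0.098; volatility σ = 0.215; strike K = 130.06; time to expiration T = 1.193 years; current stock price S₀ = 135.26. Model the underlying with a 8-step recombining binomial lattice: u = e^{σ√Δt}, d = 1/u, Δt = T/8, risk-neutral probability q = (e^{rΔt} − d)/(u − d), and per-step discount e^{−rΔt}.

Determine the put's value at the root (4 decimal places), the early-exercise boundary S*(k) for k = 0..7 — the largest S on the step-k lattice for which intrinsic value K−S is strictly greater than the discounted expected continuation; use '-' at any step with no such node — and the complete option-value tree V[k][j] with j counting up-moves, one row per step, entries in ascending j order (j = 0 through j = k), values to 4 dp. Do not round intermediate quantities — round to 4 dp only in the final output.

price = 5.4817
boundary = - - 114.5655 105.4378 114.5655 105.4378 114.5655 105.4378
tree:
5.4817
9.3687 2.6652
15.4945 4.9489 0.9960
24.6222 8.9220 2.0532 0.2172
33.0227 15.4945 4.1506 0.5099 0.0000
40.7539 24.6222 8.1723 1.1972 0.0000 0.0000
47.8692 33.0227 15.4945 2.8108 0.0000 0.0000 0.0000
54.4176 40.7539 24.6222 6.5994 0.0000 0.0000 0.0000 0.0000
60.4442 47.8692 33.0227 15.4945 0.0000 0.0000 0.0000 0.0000 0.0000

Δt=0.14913, u=1.08657, d=0.92033, q=0.56781, disc=e^(-rΔt)=0.98549
k=8 terminal: V=max(K-S,0) → 60.4442 47.8692 33.0227 15.4945 0.0000 0.0000 0.0000 0.0000 0.0000
k=7: j=0 S=75.6424 intr=54.4176 cont=52.5307 V=54.4176[EX]; j=1 S=89.3061 intr=40.7539 cont=38.8670 V=40.7539[EX]; j=2 S=105.4378 intr=24.6222 cont=22.7353 V=24.6222[EX]; j=3 S=124.4835 intr=5.5765 cont=6.5994 V=6.5994[hold]; j=4 S=146.9695 intr=0.0000 cont=0.0000 V=0.0000[hold]; j=5 S=173.5172 intr=0.0000 cont=0.0000 V=0.0000[hold]; j=6 S=204.8603 intr=0.0000 cont=0.0000 V=0.0000[hold]; j=7 S=241.8651 intr=0.0000 cont=0.0000 V=0.0000[hold]  S*(7)=105.4378
k=6: j=0 S=82.1908 intr=47.8692 cont=45.9823 V=47.8692[EX]; j=1 S=97.0373 intr=33.0227 cont=31.1358 V=33.0227[EX]; j=2 S=114.5655 intr=15.4945 cont=14.1799 V=15.4945[EX]; j=3 S=135.2600 intr=0.0000 cont=2.8108 V=2.8108[hold]; j=4 S=159.6926 intr=0.0000 cont=0.0000 V=0.0000[hold]; j=5 S=188.5386 intr=0.0000 cont=0.0000 V=0.0000[hold]; j=6 S=222.5951 intr=0.0000 cont=0.0000 V=0.0000[hold]  S*(6)=114.5655
k=5: j=0 S=89.3061 intr=40.7539 cont=38.8670 V=40.7539[EX]; j=1 S=105.4378 intr=24.6222 cont=22.7353 V=24.6222[EX]; j=2 S=124.4835 intr=5.5765 cont=8.1723 V=8.1723[hold]; j=3 S=146.9695 intr=0.0000 cont=1.1972 V=1.1972[hold]; j=4 S=173.5172 intr=0.0000 cont=0.0000 V=0.0000[hold]; j=5 S=204.8603 intr=0.0000 cont=0.0000 V=0.0000[hold]  S*(5)=105.4378
k=4: j=0 S=97.0373 intr=33.0227 cont=31.1358 V=33.0227[EX]; j=1 S=114.5655 intr=15.4945 cont=15.0601 V=15.4945[EX]; j=2 S=135.2600 intr=0.0000 cont=4.1506 V=4.1506[hold]; j=3 S=159.6926 intr=0.0000 cont=0.5099 V=0.5099[hold]; j=4 S=188.5386 intr=0.0000 cont=0.0000 V=0.0000[hold]  S*(4)=114.5655
k=3: j=0 S=105.4378 intr=24.6222 cont=22.7353 V=24.6222[EX]; j=1 S=124.4835 intr=5.5765 cont=8.9220 V=8.9220[hold]; j=2 S=146.9695 intr=0.0000 cont=2.0532 V=2.0532[hold]; j=3 S=173.5172 intr=0.0000 cont=0.2172 V=0.2172[hold]  S*(3)=105.4378
k=2: j=0 S=114.5655 intr=15.4945 cont=15.4796 V=15.4945[EX]; j=1 S=135.2600 intr=0.0000 cont=4.9489 V=4.9489[hold]; j=2 S=159.6926 intr=0.0000 cont=0.9960 V=0.9960[hold]  S*(2)=114.5655
k=1: j=0 S=124.4835 intr=5.5765 cont=9.3687 V=9.3687[hold]; j=1 S=146.9695 intr=0.0000 cont=2.6652 V=2.6652[hold]  S*(1)=-
k=0: j=0 S=135.2600 intr=0.0000 cont=5.4817 V=5.4817[hold]  S*(0)=-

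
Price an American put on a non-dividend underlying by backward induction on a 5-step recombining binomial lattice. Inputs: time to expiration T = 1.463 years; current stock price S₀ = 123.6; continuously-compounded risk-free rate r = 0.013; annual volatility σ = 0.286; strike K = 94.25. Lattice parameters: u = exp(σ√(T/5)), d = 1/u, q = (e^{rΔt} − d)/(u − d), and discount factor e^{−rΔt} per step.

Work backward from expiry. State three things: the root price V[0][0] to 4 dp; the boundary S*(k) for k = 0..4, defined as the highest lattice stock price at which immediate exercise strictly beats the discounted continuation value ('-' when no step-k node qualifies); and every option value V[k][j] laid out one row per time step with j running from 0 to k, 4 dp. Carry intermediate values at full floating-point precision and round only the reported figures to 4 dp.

Δt=0.29260  u=1.16731  d=0.85667  q=0.47367  discount=0.99620
step 5 (expiry): payoffs max(K−S,0) = 37.2228 16.5437 0.0000 0.0000 0.0000 0.0000
step 4: (k=4,j=0): S=66.5685, (K−S)⁺=27.6815, hold=27.3236 ⇒ V=27.6815 exercise | (k=4,j=1): S=90.7076, (K−S)⁺=3.5424, hold=8.6744 ⇒ V=8.6744 continue | (k=4,j=2): S=123.6000, (K−S)⁺=0.0000, hold=0.0000 ⇒ V=0.0000 continue | (k=4,j=3): S=168.4198, (K−S)⁺=0.0000, hold=0.0000 ⇒ V=0.0000 continue | (k=4,j=4): S=229.4922, (K−S)⁺=0.0000, hold=0.0000 ⇒ V=0.0000 continue  boundary S*=66.5685
step 3: (k=3,j=0): S=77.7063, (K−S)⁺=16.5437, hold=18.6075 ⇒ V=18.6075 continue | (k=3,j=1): S=105.8842, (K−S)⁺=0.0000, hold=4.5483 ⇒ V=4.5483 continue | (k=3,j=2): S=144.2799, (K−S)⁺=0.0000, hold=0.0000 ⇒ V=0.0000 continue | (k=3,j=3): S=196.5986, (K−S)⁺=0.0000, hold=0.0000 ⇒ V=0.0000 continue  boundary S*=-
step 2: (k=2,j=0): S=90.7076, (K−S)⁺=3.5424, hold=11.9027 ⇒ V=11.9027 continue | (k=2,j=1): S=123.6000, (K−S)⁺=0.0000, hold=2.3848 ⇒ V=2.3848 continue | (k=2,j=2): S=168.4198, (K−S)⁺=0.0000, hold=0.0000 ⇒ V=0.0000 continue  boundary S*=-
step 1: (k=1,j=0): S=105.8842, (K−S)⁺=0.0000, hold=7.3663 ⇒ V=7.3663 continue | (k=1,j=1): S=144.2799, (K−S)⁺=0.0000, hold=1.2504 ⇒ V=1.2504 continue  boundary S*=-
step 0: (k=0,j=0): S=123.6000, (K−S)⁺=0.0000, hold=4.4524 ⇒ V=4.4524 continue  boundary S*=-

price = 4.4524
boundary = - - - - 66.5685
tree:
4.4524
7.3663 1.2504
11.9027 2.3848 0.0000
18.6075 4.5483 0.0000 0.0000
27.6815 8.6744 0.0000 0.0000 0.0000
37.2228 16.5437 0.0000 0.0000 0.0000 0.0000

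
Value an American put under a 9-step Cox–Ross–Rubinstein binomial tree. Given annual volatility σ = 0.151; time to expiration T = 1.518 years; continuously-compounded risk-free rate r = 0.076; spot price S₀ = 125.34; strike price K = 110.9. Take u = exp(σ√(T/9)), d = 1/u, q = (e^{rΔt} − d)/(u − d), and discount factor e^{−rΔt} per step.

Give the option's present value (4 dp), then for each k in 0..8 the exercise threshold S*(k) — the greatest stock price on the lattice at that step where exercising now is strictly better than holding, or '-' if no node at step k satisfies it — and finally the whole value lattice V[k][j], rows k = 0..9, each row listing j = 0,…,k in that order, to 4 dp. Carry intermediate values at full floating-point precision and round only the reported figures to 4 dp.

params: Δt=0.16867 u=1.06398 d=0.93987 q=0.58845 e^(-rΔt)=0.98726
t_9 payoffs: 39.1705 29.6988 18.9763 6.8380 0.0000 0.0000 0.0000 0.0000 0.0000 0.0000
t_8: node(8,0) S=76.3185 payoff=34.5815 vs cont=33.1689 → 34.5815 [stop]  node(8,1) S=86.3963 payoff=24.5037 vs cont=23.0912 → 24.5037 [stop]  node(8,2) S=97.8047 payoff=13.0953 vs cont=11.6827 → 13.0953 [stop]  node(8,3) S=110.7197 payoff=0.1803 vs cont=2.7783 → 2.7783 [wait]  node(8,4) S=125.3400 payoff=0.0000 vs cont=0.0000 → 0.0000 [wait]  node(8,5) S=141.8909 payoff=0.0000 vs cont=0.0000 → 0.0000 [wait]  node(8,6) S=160.6274 payoff=0.0000 vs cont=0.0000 → 0.0000 [wait]  node(8,7) S=181.8379 payoff=0.0000 vs cont=0.0000 → 0.0000 [wait]  node(8,8) S=205.8493 payoff=0.0000 vs cont=0.0000 → 0.0000 [wait]  ⇒ S*(8)=97.8047
t_7: node(7,0) S=81.2012 payoff=29.6988 vs cont=28.2863 → 29.6988 [stop]  node(7,1) S=91.9237 payoff=18.9763 vs cont=17.5638 → 18.9763 [stop]  node(7,2) S=104.0620 payoff=6.8380 vs cont=6.9348 → 6.9348 [wait]  node(7,3) S=117.8032 payoff=0.0000 vs cont=1.1288 → 1.1288 [wait]  node(7,4) S=133.3589 payoff=0.0000 vs cont=0.0000 → 0.0000 [wait]  node(7,5) S=150.9687 payoff=0.0000 vs cont=0.0000 → 0.0000 [wait]  node(7,6) S=170.9039 payoff=0.0000 vs cont=0.0000 → 0.0000 [wait]  node(7,7) S=193.4714 payoff=0.0000 vs cont=0.0000 → 0.0000 [wait]  ⇒ S*(7)=91.9237
t_6: node(6,0) S=86.3963 payoff=24.5037 vs cont=23.0912 → 24.5037 [stop]  node(6,1) S=97.8047 payoff=13.0953 vs cont=11.7390 → 13.0953 [stop]  node(6,2) S=110.7197 payoff=0.1803 vs cont=3.4734 → 3.4734 [wait]  node(6,3) S=125.3400 payoff=0.0000 vs cont=0.4587 → 0.4587 [wait]  node(6,4) S=141.8909 payoff=0.0000 vs cont=0.0000 → 0.0000 [wait]  node(6,5) S=160.6274 payoff=0.0000 vs cont=0.0000 → 0.0000 [wait]  node(6,6) S=181.8379 payoff=0.0000 vs cont=0.0000 → 0.0000 [wait]  ⇒ S*(6)=97.8047
t_5: node(5,0) S=91.9237 payoff=18.9763 vs cont=17.5638 → 18.9763 [stop]  node(5,1) S=104.0620 payoff=6.8380 vs cont=7.3386 → 7.3386 [wait]  node(5,2) S=117.8032 payoff=0.0000 vs cont=1.6777 → 1.6777 [wait]  node(5,3) S=133.3589 payoff=0.0000 vs cont=0.1864 → 0.1864 [wait]  node(5,4) S=150.9687 payoff=0.0000 vs cont=0.0000 → 0.0000 [wait]  node(5,5) S=170.9039 payoff=0.0000 vs cont=0.0000 → 0.0000 [wait]  ⇒ S*(5)=91.9237
t_4: node(4,0) S=97.8047 payoff=13.0953 vs cont=11.9736 → 13.0953 [stop]  node(4,1) S=110.7197 payoff=0.1803 vs cont=3.9564 → 3.9564 [wait]  node(4,2) S=125.3400 payoff=0.0000 vs cont=0.7899 → 0.7899 [wait]  node(4,3) S=141.8909 payoff=0.0000 vs cont=0.0757 → 0.0757 [wait]  node(4,4) S=160.6274 payoff=0.0000 vs cont=0.0000 → 0.0000 [wait]  ⇒ S*(4)=97.8047
t_3: node(3,0) S=104.0620 payoff=6.8380 vs cont=7.6192 → 7.6192 [wait]  node(3,1) S=117.8032 payoff=0.0000 vs cont=2.0664 → 2.0664 [wait]  node(3,2) S=133.3589 payoff=0.0000 vs cont=0.3649 → 0.3649 [wait]  node(3,3) S=150.9687 payoff=0.0000 vs cont=0.0308 → 0.0308 [wait]  ⇒ S*(3)=-
t_2: node(2,0) S=110.7197 payoff=0.1803 vs cont=4.2962 → 4.2962 [wait]  node(2,1) S=125.3400 payoff=0.0000 vs cont=1.0516 → 1.0516 [wait]  node(2,2) S=141.8909 payoff=0.0000 vs cont=0.1662 → 0.1662 [wait]  ⇒ S*(2)=-
t_1: node(1,0) S=117.8032 payoff=0.0000 vs cont=2.3565 → 2.3565 [wait]  node(1,1) S=133.3589 payoff=0.0000 vs cont=0.5238 → 0.5238 [wait]  ⇒ S*(1)=-
t_0: node(0,0) S=125.3400 payoff=0.0000 vs cont=1.2618 → 1.2618 [wait]  ⇒ S*(0)=-

price = 1.2618
boundary = - - - - 97.8047 91.9237 97.8047 91.9237 97.8047
tree:
1.2618
2.3565 0.5238
4.2962 1.0516 0.1662
7.6192 2.0664 0.3649 0.0308
13.0953 3.9564 0.7899 0.0757 0.0000
18.9763 7.3386 1.6777 0.1864 0.0000 0.0000
24.5037 13.0953 3.4734 0.4587 0.0000 0.0000 0.0000
29.6988 18.9763 6.9348 1.1288 0.0000 0.0000 0.0000 0.0000
34.5815 24.5037 13.0953 2.7783 0.0000 0.0000 0.0000 0.0000 0.0000
39.1705 29.6988 18.9763 6.8380 0.0000 0.0000 0.0000 0.0000 0.0000 0.0000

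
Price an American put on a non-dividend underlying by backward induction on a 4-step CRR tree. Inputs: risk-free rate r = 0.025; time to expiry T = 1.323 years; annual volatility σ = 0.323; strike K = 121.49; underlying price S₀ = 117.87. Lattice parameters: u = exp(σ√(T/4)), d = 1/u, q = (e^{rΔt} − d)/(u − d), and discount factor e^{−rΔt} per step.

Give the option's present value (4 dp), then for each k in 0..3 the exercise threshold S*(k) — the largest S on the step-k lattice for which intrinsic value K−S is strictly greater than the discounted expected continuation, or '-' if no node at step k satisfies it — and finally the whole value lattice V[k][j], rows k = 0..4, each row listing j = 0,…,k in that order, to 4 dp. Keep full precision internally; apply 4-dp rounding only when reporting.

price = 17.5325
boundary = - - 81.2932 97.8878
tree:
17.5325
27.1026 7.2996
40.1968 13.1558 0.9780
53.9782 23.6022 1.8816 0.0000
65.4233 40.1968 3.6200 0.0000 0.0000

Δt=0.33075, u=1.20413, d=0.83047, q=0.47591, disc=e^(-rΔt)=0.99177
k=4 terminal: V=max(K-S,0) → 65.4233 40.1968 3.6200 0.0000 0.0000
k=3: j=0 S=67.5118 intr=53.9782 cont=52.9778 V=53.9782[EX]; j=1 S=97.8878 intr=23.6022 cont=22.6017 V=23.6022[EX]; j=2 S=141.9312 intr=0.0000 cont=1.8816 V=1.8816[hold]; j=3 S=205.7913 intr=0.0000 cont=0.0000 V=0.0000[hold]  S*(3)=97.8878
k=2: j=0 S=81.2932 intr=40.1968 cont=39.1964 V=40.1968[EX]; j=1 S=117.8700 intr=3.6200 cont=13.1558 V=13.1558[hold]; j=2 S=170.9041 intr=0.0000 cont=0.9780 V=0.9780[hold]  S*(2)=81.2932
k=1: j=0 S=97.8878 intr=23.6022 cont=27.1026 V=27.1026[hold]; j=1 S=141.9312 intr=0.0000 cont=7.2996 V=7.2996[hold]  S*(1)=-
k=0: j=0 S=117.8700 intr=3.6200 cont=17.5325 V=17.5325[hold]  S*(0)=-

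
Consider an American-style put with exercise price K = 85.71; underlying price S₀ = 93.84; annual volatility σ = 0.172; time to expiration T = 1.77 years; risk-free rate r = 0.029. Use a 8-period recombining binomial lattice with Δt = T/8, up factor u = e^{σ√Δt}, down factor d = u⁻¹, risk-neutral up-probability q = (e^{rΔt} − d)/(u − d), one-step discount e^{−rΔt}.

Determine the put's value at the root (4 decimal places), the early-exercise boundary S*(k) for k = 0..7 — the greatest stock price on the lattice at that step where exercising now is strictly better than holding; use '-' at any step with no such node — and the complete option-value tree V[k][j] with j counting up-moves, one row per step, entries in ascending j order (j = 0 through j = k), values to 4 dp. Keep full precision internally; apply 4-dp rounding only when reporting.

price = 3.6393
boundary = - - - - 67.8959 62.6191 67.8959 73.6172
tree:
3.6393
5.6773 1.7995
8.6075 3.0375 0.6768
12.6231 5.0004 1.2598 0.1460
17.8141 7.9785 2.3081 0.3059 0.0000
23.0909 12.2338 4.1419 0.6408 0.0000 0.0000
27.9575 17.8141 7.2245 1.3423 0.0000 0.0000 0.0000
32.4459 23.0909 12.0928 2.8116 0.0000 0.0000 0.0000 0.0000
36.5854 27.9575 17.8141 5.8893 0.0000 0.0000 0.0000 0.0000 0.0000

params: Δt=0.22125 u=1.08427 d=0.92228 q=0.51952 e^(-rΔt)=0.99360
t_8 payoffs: 36.5854 27.9575 17.8141 5.8893 0.0000 0.0000 0.0000 0.0000 0.0000
t_7: node(7,0) S=53.2641 payoff=32.4459 vs cont=31.8977 → 32.4459 [stop]  node(7,1) S=62.6191 payoff=23.0909 vs cont=22.5427 → 23.0909 [stop]  node(7,2) S=73.6172 payoff=12.0928 vs cont=11.5446 → 12.0928 [stop]  node(7,3) S=86.5470 payoff=0.0000 vs cont=2.8116 → 2.8116 [wait]  node(7,4) S=101.7476 payoff=0.0000 vs cont=0.0000 → 0.0000 [wait]  node(7,5) S=119.6180 payoff=0.0000 vs cont=0.0000 → 0.0000 [wait]  node(7,6) S=140.6270 payoff=0.0000 vs cont=0.0000 → 0.0000 [wait]  node(7,7) S=165.3260 payoff=0.0000 vs cont=0.0000 → 0.0000 [wait]  ⇒ S*(7)=73.6172
t_6: node(6,0) S=57.7525 payoff=27.9575 vs cont=27.4093 → 27.9575 [stop]  node(6,1) S=67.8959 payoff=17.8141 vs cont=17.2660 → 17.8141 [stop]  node(6,2) S=79.8207 payoff=5.8893 vs cont=7.2245 → 7.2245 [wait]  node(6,3) S=93.8400 payoff=0.0000 vs cont=1.3423 → 1.3423 [wait]  node(6,4) S=110.3215 payoff=0.0000 vs cont=0.0000 → 0.0000 [wait]  node(6,5) S=129.6978 payoff=0.0000 vs cont=0.0000 → 0.0000 [wait]  node(6,6) S=152.4772 payoff=0.0000 vs cont=0.0000 → 0.0000 [wait]  ⇒ S*(6)=67.8959
t_5: node(5,0) S=62.6191 payoff=23.0909 vs cont=22.5427 → 23.0909 [stop]  node(5,1) S=73.6172 payoff=12.0928 vs cont=12.2338 → 12.2338 [wait]  node(5,2) S=86.5470 payoff=0.0000 vs cont=4.1419 → 4.1419 [wait]  node(5,3) S=101.7476 payoff=0.0000 vs cont=0.6408 → 0.6408 [wait]  node(5,4) S=119.6180 payoff=0.0000 vs cont=0.0000 → 0.0000 [wait]  node(5,5) S=140.6270 payoff=0.0000 vs cont=0.0000 → 0.0000 [wait]  ⇒ S*(5)=62.6191
t_4: node(4,0) S=67.8959 payoff=17.8141 vs cont=17.3388 → 17.8141 [stop]  node(4,1) S=79.8207 payoff=5.8893 vs cont=7.9785 → 7.9785 [wait]  node(4,2) S=93.8400 payoff=0.0000 vs cont=2.3081 → 2.3081 [wait]  node(4,3) S=110.3215 payoff=0.0000 vs cont=0.3059 → 0.3059 [wait]  node(4,4) S=129.6978 payoff=0.0000 vs cont=0.0000 → 0.0000 [wait]  ⇒ S*(4)=67.8959
t_3: node(3,0) S=73.6172 payoff=12.0928 vs cont=12.6231 → 12.6231 [wait]  node(3,1) S=86.5470 payoff=0.0000 vs cont=5.0004 → 5.0004 [wait]  node(3,2) S=101.7476 payoff=0.0000 vs cont=1.2598 → 1.2598 [wait]  node(3,3) S=119.6180 payoff=0.0000 vs cont=0.1460 → 0.1460 [wait]  ⇒ S*(3)=-
t_2: node(2,0) S=79.8207 payoff=5.8893 vs cont=8.6075 → 8.6075 [wait]  node(2,1) S=93.8400 payoff=0.0000 vs cont=3.0375 → 3.0375 [wait]  node(2,2) S=110.3215 payoff=0.0000 vs cont=0.6768 → 0.6768 [wait]  ⇒ S*(2)=-
t_1: node(1,0) S=86.5470 payoff=0.0000 vs cont=5.6773 → 5.6773 [wait]  node(1,1) S=101.7476 payoff=0.0000 vs cont=1.7995 → 1.7995 [wait]  ⇒ S*(1)=-
t_0: node(0,0) S=93.8400 payoff=0.0000 vs cont=3.6393 → 3.6393 [wait]  ⇒ S*(0)=-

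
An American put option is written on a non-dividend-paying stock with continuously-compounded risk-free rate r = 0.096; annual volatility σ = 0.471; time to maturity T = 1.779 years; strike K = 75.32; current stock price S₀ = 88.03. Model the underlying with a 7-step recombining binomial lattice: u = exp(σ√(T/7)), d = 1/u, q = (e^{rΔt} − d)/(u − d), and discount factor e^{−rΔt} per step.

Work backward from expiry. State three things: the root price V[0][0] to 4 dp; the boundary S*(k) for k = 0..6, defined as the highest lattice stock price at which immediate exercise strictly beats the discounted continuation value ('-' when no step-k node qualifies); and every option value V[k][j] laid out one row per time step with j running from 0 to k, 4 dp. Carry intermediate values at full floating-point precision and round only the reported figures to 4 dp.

price = 10.0175
boundary = - - - 43.1787 34.0525 43.1787 54.7508
tree:
10.0175
15.2424 5.1346
22.5228 8.5029 1.9204
32.1413 13.7386 3.5328 0.3549
41.2675 21.4912 6.4370 0.7165 0.0000
48.4648 32.1413 11.5920 1.4466 0.0000 0.0000
54.1408 41.2675 20.5692 2.9204 0.0000 0.0000 0.0000
58.6172 48.4648 32.1413 5.8959 0.0000 0.0000 0.0000 0.0000

Δt=0.25414  u=1.26800  d=0.78864  q=0.49244  discount=0.97590
step 7 (expiry): payoffs max(K−S,0) = 58.6172 48.4648 32.1413 5.8959 0.0000 0.0000 0.0000 0.0000
step 6: (k=6,j=0): S=21.1792, (K−S)⁺=54.1408, hold=52.3254 ⇒ V=54.1408 exercise | (k=6,j=1): S=34.0525, (K−S)⁺=41.2675, hold=39.4521 ⇒ V=41.2675 exercise | (k=6,j=2): S=54.7508, (K−S)⁺=20.5692, hold=18.7538 ⇒ V=20.5692 exercise | (k=6,j=3): S=88.0300, (K−S)⁺=0.0000, hold=2.9204 ⇒ V=2.9204 continue | (k=6,j=4): S=141.5374, (K−S)⁺=0.0000, hold=0.0000 ⇒ V=0.0000 continue | (k=6,j=5): S=227.5684, (K−S)⁺=0.0000, hold=0.0000 ⇒ V=0.0000 continue | (k=6,j=6): S=365.8917, (K−S)⁺=0.0000, hold=0.0000 ⇒ V=0.0000 continue  boundary S*=54.7508
step 5: (k=5,j=0): S=26.8552, (K−S)⁺=48.4648, hold=46.6494 ⇒ V=48.4648 exercise | (k=5,j=1): S=43.1787, (K−S)⁺=32.1413, hold=30.3259 ⇒ V=32.1413 exercise | (k=5,j=2): S=69.4241, (K−S)⁺=5.8959, hold=11.5920 ⇒ V=11.5920 continue | (k=5,j=3): S=111.6223, (K−S)⁺=0.0000, hold=1.4466 ⇒ V=1.4466 continue | (k=5,j=4): S=179.4699, (K−S)⁺=0.0000, hold=0.0000 ⇒ V=0.0000 continue | (k=5,j=5): S=288.5574, (K−S)⁺=0.0000, hold=0.0000 ⇒ V=0.0000 continue  boundary S*=43.1787
step 4: (k=4,j=0): S=34.0525, (K−S)⁺=41.2675, hold=39.4521 ⇒ V=41.2675 exercise | (k=4,j=1): S=54.7508, (K−S)⁺=20.5692, hold=21.4912 ⇒ V=21.4912 continue | (k=4,j=2): S=88.0300, (K−S)⁺=0.0000, hold=6.4370 ⇒ V=6.4370 continue | (k=4,j=3): S=141.5374, (K−S)⁺=0.0000, hold=0.7165 ⇒ V=0.7165 continue | (k=4,j=4): S=227.5684, (K−S)⁺=0.0000, hold=0.0000 ⇒ V=0.0000 continue  boundary S*=34.0525
step 3: (k=3,j=0): S=43.1787, (K−S)⁺=32.1413, hold=30.7689 ⇒ V=32.1413 exercise | (k=3,j=1): S=69.4241, (K−S)⁺=5.8959, hold=13.7386 ⇒ V=13.7386 continue | (k=3,j=2): S=111.6223, (K−S)⁺=0.0000, hold=3.5328 ⇒ V=3.5328 continue | (k=3,j=3): S=179.4699, (K−S)⁺=0.0000, hold=0.3549 ⇒ V=0.3549 continue  boundary S*=43.1787
step 2: (k=2,j=0): S=54.7508, (K−S)⁺=20.5692, hold=22.5228 ⇒ V=22.5228 continue | (k=2,j=1): S=88.0300, (K−S)⁺=0.0000, hold=8.5029 ⇒ V=8.5029 continue | (k=2,j=2): S=141.5374, (K−S)⁺=0.0000, hold=1.9204 ⇒ V=1.9204 continue  boundary S*=-
step 1: (k=1,j=0): S=69.4241, (K−S)⁺=5.8959, hold=15.2424 ⇒ V=15.2424 continue | (k=1,j=1): S=111.6223, (K−S)⁺=0.0000, hold=5.1346 ⇒ V=5.1346 continue  boundary S*=-
step 0: (k=0,j=0): S=88.0300, (K−S)⁺=0.0000, hold=10.0175 ⇒ V=10.0175 continue  boundary S*=-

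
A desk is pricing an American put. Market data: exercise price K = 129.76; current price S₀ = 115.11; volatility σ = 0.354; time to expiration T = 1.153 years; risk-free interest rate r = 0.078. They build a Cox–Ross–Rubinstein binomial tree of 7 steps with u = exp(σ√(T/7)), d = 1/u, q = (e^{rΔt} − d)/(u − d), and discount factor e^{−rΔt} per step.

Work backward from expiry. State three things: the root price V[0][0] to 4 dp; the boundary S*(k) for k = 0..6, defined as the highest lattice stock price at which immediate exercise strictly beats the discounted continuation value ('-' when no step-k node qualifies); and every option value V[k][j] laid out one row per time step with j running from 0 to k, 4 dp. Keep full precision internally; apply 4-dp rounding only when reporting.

price = 21.3926
boundary = - - 86.3619 74.8043 86.3619 99.7051 115.1100
tree:
21.3926
31.0377 12.6317
43.3981 19.9024 5.9388
54.9557 30.1507 10.5217 1.6687
64.9666 43.3981 18.1373 3.4424 0.0000
73.6377 54.9557 30.0549 7.1015 0.0000 0.0000
81.1484 64.9666 43.3981 14.6500 0.0000 0.0000 0.0000
87.6539 73.6377 54.9557 30.0549 0.0000 0.0000 0.0000 0.0000

Δt=0.16471, u=1.15450, d=0.86617, q=0.50899, disc=e^(-rΔt)=0.98723
k=7 terminal: V=max(K-S,0) → 87.6539 73.6377 54.9557 30.0549 0.0000 0.0000 0.0000 0.0000
k=6: j=0 S=48.6116 intr=81.1484 cont=79.4919 V=81.1484[EX]; j=1 S=64.7934 intr=64.9666 cont=63.3101 V=64.9666[EX]; j=2 S=86.3619 intr=43.3981 cont=41.7417 V=43.3981[EX]; j=3 S=115.1100 intr=14.6500 cont=14.5688 V=14.6500[EX]; j=4 S=153.4278 intr=0.0000 cont=0.0000 V=0.0000[hold]; j=5 S=204.5008 intr=0.0000 cont=0.0000 V=0.0000[hold]; j=6 S=272.5750 intr=0.0000 cont=0.0000 V=0.0000[hold]  S*(6)=115.1100
k=5: j=0 S=56.1223 intr=73.6377 cont=71.9812 V=73.6377[EX]; j=1 S=74.8043 intr=54.9557 cont=53.2992 V=54.9557[EX]; j=2 S=99.7051 intr=30.0549 cont=28.3984 V=30.0549[EX]; j=3 S=132.8950 intr=0.0000 cont=7.1015 V=7.1015[hold]; j=4 S=177.1330 intr=0.0000 cont=0.0000 V=0.0000[hold]; j=5 S=236.0970 intr=0.0000 cont=0.0000 V=0.0000[hold]  S*(5)=99.7051
k=4: j=0 S=64.7934 intr=64.9666 cont=63.3101 V=64.9666[EX]; j=1 S=86.3619 intr=43.3981 cont=41.7417 V=43.3981[EX]; j=2 S=115.1100 intr=14.6500 cont=18.1373 V=18.1373[hold]; j=3 S=153.4278 intr=0.0000 cont=3.4424 V=3.4424[hold]; j=4 S=204.5008 intr=0.0000 cont=0.0000 V=0.0000[hold]  S*(4)=86.3619
k=3: j=0 S=74.8043 intr=54.9557 cont=53.2992 V=54.9557[EX]; j=1 S=99.7051 intr=30.0549 cont=30.1507 V=30.1507[hold]; j=2 S=132.8950 intr=0.0000 cont=10.5217 V=10.5217[hold]; j=3 S=177.1330 intr=0.0000 cont=1.6687 V=1.6687[hold]  S*(3)=74.8043
k=2: j=0 S=86.3619 intr=43.3981 cont=41.7898 V=43.3981[EX]; j=1 S=115.1100 intr=14.6500 cont=19.9024 V=19.9024[hold]; j=2 S=153.4278 intr=0.0000 cont=5.9388 V=5.9388[hold]  S*(2)=86.3619
k=1: j=0 S=99.7051 intr=30.0549 cont=31.0377 V=31.0377[hold]; j=1 S=132.8950 intr=0.0000 cont=12.6317 V=12.6317[hold]  S*(1)=-
k=0: j=0 S=115.1100 intr=14.6500 cont=21.3926 V=21.3926[hold]  S*(0)=-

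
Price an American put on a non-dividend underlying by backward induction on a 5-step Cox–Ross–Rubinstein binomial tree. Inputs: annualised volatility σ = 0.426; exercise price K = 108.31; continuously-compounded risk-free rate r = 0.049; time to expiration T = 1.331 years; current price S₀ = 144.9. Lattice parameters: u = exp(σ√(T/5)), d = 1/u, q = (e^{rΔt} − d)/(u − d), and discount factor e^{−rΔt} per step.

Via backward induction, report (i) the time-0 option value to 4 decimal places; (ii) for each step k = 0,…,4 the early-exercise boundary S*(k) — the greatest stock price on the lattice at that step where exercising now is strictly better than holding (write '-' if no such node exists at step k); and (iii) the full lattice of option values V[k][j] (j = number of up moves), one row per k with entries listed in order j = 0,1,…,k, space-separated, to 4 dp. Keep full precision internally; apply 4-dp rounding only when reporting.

params: Δt=0.26620 u=1.24582 d=0.80269 q=0.47490 e^(-rΔt)=0.98704
t_5 payoffs: 60.0270 33.3717 0.0000 0.0000 0.0000 0.0000
t_4: node(4,0) S=60.1519 payoff=48.1581 vs cont=46.7545 → 48.1581 [stop]  node(4,1) S=93.3595 payoff=14.9505 vs cont=17.2964 → 17.2964 [wait]  node(4,2) S=144.9000 payoff=0.0000 vs cont=0.0000 → 0.0000 [wait]  node(4,3) S=224.8941 payoff=0.0000 vs cont=0.0000 → 0.0000 [wait]  node(4,4) S=349.0501 payoff=0.0000 vs cont=0.0000 → 0.0000 [wait]  ⇒ S*(4)=60.1519
t_3: node(3,0) S=74.9383 payoff=33.3717 vs cont=33.0677 → 33.3717 [stop]  node(3,1) S=116.3091 payoff=0.0000 vs cont=8.9646 → 8.9646 [wait]  node(3,2) S=180.5191 payoff=0.0000 vs cont=0.0000 → 0.0000 [wait]  node(3,3) S=280.1773 payoff=0.0000 vs cont=0.0000 → 0.0000 [wait]  ⇒ S*(3)=74.9383
t_2: node(2,0) S=93.3595 payoff=14.9505 vs cont=21.4985 → 21.4985 [wait]  node(2,1) S=144.9000 payoff=0.0000 vs cont=4.6463 → 4.6463 [wait]  node(2,2) S=224.8941 payoff=0.0000 vs cont=0.0000 → 0.0000 [wait]  ⇒ S*(2)=-
t_1: node(1,0) S=116.3091 payoff=0.0000 vs cont=13.3205 → 13.3205 [wait]  node(1,1) S=180.5191 payoff=0.0000 vs cont=2.4082 → 2.4082 [wait]  ⇒ S*(1)=-
t_0: node(0,0) S=144.9000 payoff=0.0000 vs cont=8.0328 → 8.0328 [wait]  ⇒ S*(0)=-

price = 8.0328
boundary = - - - 74.9383 60.1519
tree:
8.0328
13.3205 2.4082
21.4985 4.6463 0.0000
33.3717 8.9646 0.0000 0.0000
48.1581 17.2964 0.0000 0.0000 0.0000
60.0270 33.3717 0.0000 0.0000 0.0000 0.0000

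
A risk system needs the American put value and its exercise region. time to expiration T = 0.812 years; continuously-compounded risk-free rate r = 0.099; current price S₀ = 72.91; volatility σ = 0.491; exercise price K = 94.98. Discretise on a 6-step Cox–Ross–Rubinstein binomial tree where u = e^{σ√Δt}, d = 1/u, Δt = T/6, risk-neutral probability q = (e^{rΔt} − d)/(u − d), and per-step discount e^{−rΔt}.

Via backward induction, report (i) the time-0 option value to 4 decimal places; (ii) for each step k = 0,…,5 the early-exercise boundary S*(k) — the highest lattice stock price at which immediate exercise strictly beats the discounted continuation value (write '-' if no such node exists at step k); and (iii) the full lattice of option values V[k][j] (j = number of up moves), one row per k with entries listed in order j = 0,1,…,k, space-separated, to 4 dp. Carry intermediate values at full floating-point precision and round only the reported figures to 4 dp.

params: Δt=0.13533 u=1.19797 d=0.83475 q=0.49210 e^(-rΔt)=0.98669
t_6 payoffs: 70.3131 59.5799 44.1762 22.0700 0.0000 0.0000 0.0000
t_5: node(5,0) S=29.5501 payoff=65.4299 vs cont=64.1658 → 65.4299 [stop]  node(5,1) S=42.4083 payoff=52.5717 vs cont=51.3077 → 52.5717 [stop]  node(5,2) S=60.8613 payoff=34.1187 vs cont=32.8546 → 34.1187 [stop]  node(5,3) S=87.3439 payoff=7.6361 vs cont=11.0602 → 11.0602 [wait]  node(5,4) S=125.3498 payoff=0.0000 vs cont=0.0000 → 0.0000 [wait]  node(5,5) S=179.8932 payoff=0.0000 vs cont=0.0000 → 0.0000 [wait]  ⇒ S*(5)=60.8613
t_4: node(4,0) S=35.4001 payoff=59.5799 vs cont=58.3158 → 59.5799 [stop]  node(4,1) S=50.8038 payoff=44.1762 vs cont=42.9122 → 44.1762 [stop]  node(4,2) S=72.9100 payoff=22.0700 vs cont=22.4685 → 22.4685 [wait]  node(4,3) S=104.6353 payoff=0.0000 vs cont=5.5427 → 5.5427 [wait]  node(4,4) S=150.1652 payoff=0.0000 vs cont=0.0000 → 0.0000 [wait]  ⇒ S*(4)=50.8038
t_3: node(3,0) S=42.4083 payoff=52.5717 vs cont=51.3077 → 52.5717 [stop]  node(3,1) S=60.8613 payoff=34.1187 vs cont=33.0481 → 34.1187 [stop]  node(3,2) S=87.3439 payoff=7.6361 vs cont=13.9511 → 13.9511 [wait]  node(3,3) S=125.3498 payoff=0.0000 vs cont=2.7777 → 2.7777 [wait]  ⇒ S*(3)=60.8613
t_2: node(2,0) S=50.8038 payoff=44.1762 vs cont=42.9122 → 44.1762 [stop]  node(2,1) S=72.9100 payoff=22.0700 vs cont=23.8722 → 23.8722 [wait]  node(2,2) S=104.6353 payoff=0.0000 vs cont=8.3402 → 8.3402 [wait]  ⇒ S*(2)=50.8038
t_1: node(1,0) S=60.8613 payoff=34.1187 vs cont=33.7297 → 34.1187 [stop]  node(1,1) S=87.3439 payoff=7.6361 vs cont=16.0129 → 16.0129 [wait]  ⇒ S*(1)=60.8613
t_0: node(0,0) S=72.9100 payoff=22.0700 vs cont=24.8733 → 24.8733 [wait]  ⇒ S*(0)=-

price = 24.8733
boundary = - 60.8613 50.8038 60.8613 50.8038 60.8613
tree:
24.8733
34.1187 16.0129
44.1762 23.8722 8.3402
52.5717 34.1187 13.9511 2.7777
59.5799 44.1762 22.4685 5.5427 0.0000
65.4299 52.5717 34.1187 11.0602 0.0000 0.0000
70.3131 59.5799 44.1762 22.0700 0.0000 0.0000 0.0000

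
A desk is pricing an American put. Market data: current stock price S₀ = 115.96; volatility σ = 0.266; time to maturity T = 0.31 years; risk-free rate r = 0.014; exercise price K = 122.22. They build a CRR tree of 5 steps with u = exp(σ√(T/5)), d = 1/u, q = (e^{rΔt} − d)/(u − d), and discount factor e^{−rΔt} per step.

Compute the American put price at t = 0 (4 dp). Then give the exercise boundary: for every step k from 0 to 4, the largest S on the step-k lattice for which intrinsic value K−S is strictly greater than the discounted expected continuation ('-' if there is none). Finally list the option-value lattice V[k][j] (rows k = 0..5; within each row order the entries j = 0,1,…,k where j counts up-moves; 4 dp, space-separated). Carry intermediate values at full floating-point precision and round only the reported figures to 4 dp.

Δt=0.06200  u=1.06848  d=0.93591  q=0.49000  discount=0.99913
step 5 (expiry): payoffs max(K−S,0) = 38.9509 27.1565 13.6916 0.0000 0.0000 0.0000
step 4: (k=4,j=0): S=88.9711, (K−S)⁺=33.2489, hold=33.1429 ⇒ V=33.2489 exercise | (k=4,j=1): S=101.5731, (K−S)⁺=20.6469, hold=20.5409 ⇒ V=20.6469 exercise | (k=4,j=2): S=115.9600, (K−S)⁺=6.2600, hold=6.9767 ⇒ V=6.9767 continue | (k=4,j=3): S=132.3847, (K−S)⁺=0.0000, hold=0.0000 ⇒ V=0.0000 continue | (k=4,j=4): S=151.1359, (K−S)⁺=0.0000, hold=0.0000 ⇒ V=0.0000 continue  boundary S*=101.5731
step 3: (k=3,j=0): S=95.0635, (K−S)⁺=27.1565, hold=27.0505 ⇒ V=27.1565 exercise | (k=3,j=1): S=108.5284, (K−S)⁺=13.6916, hold=13.9364 ⇒ V=13.9364 continue | (k=3,j=2): S=123.9005, (K−S)⁺=0.0000, hold=3.5550 ⇒ V=3.5550 continue | (k=3,j=3): S=141.4499, (K−S)⁺=0.0000, hold=0.0000 ⇒ V=0.0000 continue  boundary S*=95.0635
step 2: (k=2,j=0): S=101.5731, (K−S)⁺=20.6469, hold=20.6608 ⇒ V=20.6608 continue | (k=2,j=1): S=115.9600, (K−S)⁺=6.2600, hold=8.8419 ⇒ V=8.8419 continue | (k=2,j=2): S=132.3847, (K−S)⁺=0.0000, hold=1.8115 ⇒ V=1.8115 continue  boundary S*=-
step 1: (k=1,j=0): S=108.5284, (K−S)⁺=13.6916, hold=14.8566 ⇒ V=14.8566 continue | (k=1,j=1): S=123.9005, (K−S)⁺=0.0000, hold=5.3923 ⇒ V=5.3923 continue  boundary S*=-
step 0: (k=0,j=0): S=115.9600, (K−S)⁺=6.2600, hold=10.2103 ⇒ V=10.2103 continue  boundary S*=-

price = 10.2103
boundary = - - - 95.0635 101.5731
tree:
10.2103
14.8566 5.3923
20.6608 8.8419 1.8115
27.1565 13.9364 3.5550 0.0000
33.2489 20.6469 6.9767 0.0000 0.0000
38.9509 27.1565 13.6916 0.0000 0.0000 0.0000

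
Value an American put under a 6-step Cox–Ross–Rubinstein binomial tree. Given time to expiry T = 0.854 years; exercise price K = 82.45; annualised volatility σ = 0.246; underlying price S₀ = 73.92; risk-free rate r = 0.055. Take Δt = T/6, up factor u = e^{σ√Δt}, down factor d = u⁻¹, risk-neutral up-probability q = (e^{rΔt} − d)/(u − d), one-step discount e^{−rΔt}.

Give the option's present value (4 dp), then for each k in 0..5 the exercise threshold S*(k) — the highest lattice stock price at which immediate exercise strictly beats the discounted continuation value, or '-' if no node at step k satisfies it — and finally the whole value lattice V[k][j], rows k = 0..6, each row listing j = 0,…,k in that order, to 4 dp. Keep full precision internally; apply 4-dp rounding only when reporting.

Δt=0.14233, u=1.09725, d=0.91137, q=0.51909, disc=e^(-rΔt)=0.99220
k=6 terminal: V=max(K-S,0) → 40.0931 31.4539 21.0527 8.5300 0.0000 0.0000 0.0000
k=5: j=0 S=46.4762 intr=35.9738 cont=35.3309 V=35.9738[EX]; j=1 S=55.9555 intr=26.4945 cont=25.8515 V=26.4945[EX]; j=2 S=67.3683 intr=15.0817 cont=14.4388 V=15.0817[EX]; j=3 S=81.1088 intr=1.3412 cont=4.0701 V=4.0701[hold]; j=4 S=97.6519 intr=0.0000 cont=0.0000 V=0.0000[hold]; j=5 S=117.5691 intr=0.0000 cont=0.0000 V=0.0000[hold]  S*(5)=67.3683
k=4: j=0 S=50.9961 intr=31.4539 cont=30.8110 V=31.4539[EX]; j=1 S=61.3973 intr=21.0527 cont=20.4098 V=21.0527[EX]; j=2 S=73.9200 intr=8.5300 cont=9.2926 V=9.2926[hold]; j=3 S=88.9968 intr=0.0000 cont=1.9421 V=1.9421[hold]; j=4 S=107.1487 intr=0.0000 cont=0.0000 V=0.0000[hold]  S*(4)=61.3973
k=3: j=0 S=55.9555 intr=26.4945 cont=25.8515 V=26.4945[EX]; j=1 S=67.3683 intr=15.0817 cont=14.8315 V=15.0817[EX]; j=2 S=81.1088 intr=1.3412 cont=5.4343 V=5.4343[hold]; j=3 S=97.6519 intr=0.0000 cont=0.9267 V=0.9267[hold]  S*(3)=67.3683
k=2: j=0 S=61.3973 intr=21.0527 cont=20.4098 V=21.0527[EX]; j=1 S=73.9200 intr=8.5300 cont=9.9952 V=9.9952[hold]; j=2 S=88.9968 intr=0.0000 cont=3.0703 V=3.0703[hold]  S*(2)=61.3973
k=1: j=0 S=67.3683 intr=15.0817 cont=15.1934 V=15.1934[hold]; j=1 S=81.1088 intr=1.3412 cont=6.3506 V=6.3506[hold]  S*(1)=-
k=0: j=0 S=73.9200 intr=8.5300 cont=10.5205 V=10.5205[hold]  S*(0)=-

price = 10.5205
boundary = - - 61.3973 67.3683 61.3973 67.3683
tree:
10.5205
15.1934 6.3506
21.0527 9.9952 3.0703
26.4945 15.0817 5.4343 0.9267
31.4539 21.0527 9.2926 1.9421 0.0000
35.9738 26.4945 15.0817 4.0701 0.0000 0.0000
40.0931 31.4539 21.0527 8.5300 0.0000 0.0000 0.0000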